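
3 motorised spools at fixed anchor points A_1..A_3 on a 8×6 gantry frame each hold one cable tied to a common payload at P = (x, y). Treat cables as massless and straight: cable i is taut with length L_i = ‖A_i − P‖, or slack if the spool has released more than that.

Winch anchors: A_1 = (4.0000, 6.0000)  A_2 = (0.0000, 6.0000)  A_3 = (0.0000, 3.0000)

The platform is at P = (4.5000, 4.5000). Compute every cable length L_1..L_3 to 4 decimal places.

cable 1: Δx=-0.5000, Δy=1.5000; L_1 = √(Δx²+Δy²) = 1.5811
cable 2: Δx=-4.5000, Δy=1.5000; L_2 = √(Δx²+Δy²) = 4.7434
cable 3: Δx=-4.5000, Δy=-1.5000; L_3 = √(Δx²+Δy²) = 4.7434

(1.5811, 4.7434, 4.7434)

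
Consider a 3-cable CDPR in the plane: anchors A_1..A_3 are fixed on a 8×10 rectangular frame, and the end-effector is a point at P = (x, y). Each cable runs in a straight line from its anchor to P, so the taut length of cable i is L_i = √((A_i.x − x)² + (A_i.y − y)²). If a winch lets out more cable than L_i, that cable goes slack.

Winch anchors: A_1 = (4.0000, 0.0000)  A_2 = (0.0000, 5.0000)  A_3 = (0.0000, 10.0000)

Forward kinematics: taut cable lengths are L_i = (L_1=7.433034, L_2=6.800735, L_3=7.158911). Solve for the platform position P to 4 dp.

each cable: (A_i−P)·(A_i−P) = L_i²; let q_i = ‖A_i‖²−L_i²
q_1 = 16.0000+0.0000−55.2500 = -39.2500
row 1: 8.0000x − 10.0000y = -18.0000  (q_2=-21.2500)
row 2: 8.0000x − 20.0000y = -88.0000  (q_3=48.7500)
Cramer on rows 1–2 → x = 6.5000, y = 7.0000

(6.5000, 7.0000)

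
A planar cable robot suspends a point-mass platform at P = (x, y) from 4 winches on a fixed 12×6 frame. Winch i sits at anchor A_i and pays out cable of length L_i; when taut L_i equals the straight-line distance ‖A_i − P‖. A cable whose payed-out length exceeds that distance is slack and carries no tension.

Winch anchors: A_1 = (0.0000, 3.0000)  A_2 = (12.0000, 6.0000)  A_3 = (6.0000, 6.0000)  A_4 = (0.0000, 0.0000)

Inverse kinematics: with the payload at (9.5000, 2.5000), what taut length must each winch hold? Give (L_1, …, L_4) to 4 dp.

(9.5131, 4.3012, 4.9497, 9.8234)

L_1 = √((0.0000−9.5000)² + (3.0000−2.5000)²) = 9.5131
L_2 = √((12.0000−9.5000)² + (6.0000−2.5000)²) = 4.3012
L_3 = √((6.0000−9.5000)² + (6.0000−2.5000)²) = 4.9497
L_4 = √((0.0000−9.5000)² + (0.0000−2.5000)²) = 9.8234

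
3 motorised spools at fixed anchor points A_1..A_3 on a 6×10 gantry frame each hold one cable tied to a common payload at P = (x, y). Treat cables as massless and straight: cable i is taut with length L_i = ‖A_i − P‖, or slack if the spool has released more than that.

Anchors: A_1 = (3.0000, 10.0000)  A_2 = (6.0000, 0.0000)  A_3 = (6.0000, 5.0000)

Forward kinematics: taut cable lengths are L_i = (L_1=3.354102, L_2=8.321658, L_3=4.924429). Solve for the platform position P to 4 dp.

each cable: (A_i−P)·(A_i−P) = L_i²; let c_i = ‖A_i‖²−L_i²
c_1 = 9.0000+100.0000−11.2500 = 97.7500
row 1: -6.0000x + 20.0000y = 131.0000  (c_2=-33.2500)
row 2: -6.0000x + 10.0000y = 61.0000  (c_3=36.7500)
Cramer on rows 1–2 → x = 1.5000, y = 7.0000

(1.5000, 7.0000)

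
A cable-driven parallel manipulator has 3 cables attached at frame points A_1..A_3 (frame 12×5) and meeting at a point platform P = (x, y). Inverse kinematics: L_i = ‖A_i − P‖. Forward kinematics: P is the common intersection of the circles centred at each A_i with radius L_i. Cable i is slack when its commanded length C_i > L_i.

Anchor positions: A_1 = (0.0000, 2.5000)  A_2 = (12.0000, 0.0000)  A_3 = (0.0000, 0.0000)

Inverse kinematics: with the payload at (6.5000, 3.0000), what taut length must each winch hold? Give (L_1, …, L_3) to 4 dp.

(6.5192, 6.2650, 7.1589)

L_1 = √((0.0000−6.5000)² + (2.5000−3.0000)²) = 6.5192
L_2 = √((12.0000−6.5000)² + (0.0000−3.0000)²) = 6.2650
L_3 = √((0.0000−6.5000)² + (0.0000−3.0000)²) = 7.1589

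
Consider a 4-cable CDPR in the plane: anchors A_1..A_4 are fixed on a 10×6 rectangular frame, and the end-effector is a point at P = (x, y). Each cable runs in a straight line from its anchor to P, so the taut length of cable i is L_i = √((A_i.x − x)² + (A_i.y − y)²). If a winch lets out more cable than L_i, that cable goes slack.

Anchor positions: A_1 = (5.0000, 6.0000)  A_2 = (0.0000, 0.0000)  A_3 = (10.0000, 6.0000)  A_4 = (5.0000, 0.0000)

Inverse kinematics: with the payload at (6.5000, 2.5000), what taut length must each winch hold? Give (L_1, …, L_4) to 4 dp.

L_1 = √((5.0000−6.5000)² + (6.0000−2.5000)²) = 3.8079
L_2 = √((0.0000−6.5000)² + (0.0000−2.5000)²) = 6.9642
L_3 = √((10.0000−6.5000)² + (6.0000−2.5000)²) = 4.9497
L_4 = √((5.0000−6.5000)² + (0.0000−2.5000)²) = 2.9155

(3.8079, 6.9642, 4.9497, 2.9155)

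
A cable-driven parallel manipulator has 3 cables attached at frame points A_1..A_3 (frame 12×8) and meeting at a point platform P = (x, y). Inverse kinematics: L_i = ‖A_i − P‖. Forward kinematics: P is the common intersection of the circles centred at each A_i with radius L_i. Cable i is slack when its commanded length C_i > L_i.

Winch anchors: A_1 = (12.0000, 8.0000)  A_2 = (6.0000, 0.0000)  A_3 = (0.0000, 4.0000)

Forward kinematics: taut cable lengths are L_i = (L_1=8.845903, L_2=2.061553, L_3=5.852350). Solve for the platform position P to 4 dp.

circle eqns → linear via eq_j − eq_1; set k_j = A_j·A_j − L_j²
k_1 = 144.0000+64.0000−78.2500 = 129.7500
12.0000·x + 16.0000·y = k_1−k_2 = 98.0000
24.0000·x + 8.0000·y = k_1−k_3 = 148.0000
solve first two rows → x=5.5000, y=2.0000

(5.5000, 2.0000)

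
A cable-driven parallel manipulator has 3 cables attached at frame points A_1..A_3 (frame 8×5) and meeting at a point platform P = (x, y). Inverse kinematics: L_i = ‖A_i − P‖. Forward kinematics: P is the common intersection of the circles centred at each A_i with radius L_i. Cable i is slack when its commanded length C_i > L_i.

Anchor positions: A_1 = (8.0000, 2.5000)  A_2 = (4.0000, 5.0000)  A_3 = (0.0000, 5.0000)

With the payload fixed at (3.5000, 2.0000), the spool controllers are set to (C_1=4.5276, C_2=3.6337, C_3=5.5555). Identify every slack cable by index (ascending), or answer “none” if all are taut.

cable 1: L_1 = ‖A_1−P‖ = 4.5277;  C_1 = 4.5276 → taut
cable 2: L_2 = ‖A_2−P‖ = 3.0414;  C_2 = 3.6337 → slack
cable 3: L_3 = ‖A_3−P‖ = 4.6098;  C_3 = 5.5555 → slack

2, 3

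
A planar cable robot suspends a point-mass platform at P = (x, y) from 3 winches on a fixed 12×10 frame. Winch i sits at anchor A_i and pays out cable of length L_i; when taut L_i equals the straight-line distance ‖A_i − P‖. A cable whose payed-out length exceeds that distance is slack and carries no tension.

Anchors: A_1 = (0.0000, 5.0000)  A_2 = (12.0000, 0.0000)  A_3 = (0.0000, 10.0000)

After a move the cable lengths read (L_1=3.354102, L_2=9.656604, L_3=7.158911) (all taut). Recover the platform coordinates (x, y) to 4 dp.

each cable: (A_i−P)·(A_i−P) = L_i²; let c_i = ‖A_i‖²−L_i²
c_1 = 0.0000+25.0000−11.2500 = 13.7500
row 1: -24.0000x + 10.0000y = -37.0000  (c_2=50.7500)
row 2: 0.0000x − 10.0000y = -35.0000  (c_3=48.7500)
Cramer on rows 1–2 → x = 3.0000, y = 3.5000

(3.0000, 3.5000)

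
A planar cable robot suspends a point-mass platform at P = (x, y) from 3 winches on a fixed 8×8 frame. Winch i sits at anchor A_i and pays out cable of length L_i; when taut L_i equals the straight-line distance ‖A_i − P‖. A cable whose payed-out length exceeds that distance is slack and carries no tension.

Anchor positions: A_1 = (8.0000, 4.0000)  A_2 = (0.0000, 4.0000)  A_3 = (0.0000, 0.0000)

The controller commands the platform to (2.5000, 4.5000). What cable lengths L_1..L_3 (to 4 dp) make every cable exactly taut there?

L_1: Δ = A_1−P = (5.5000, -0.5000) → ‖Δ‖ = √30.5000 = 5.5227
L_2: Δ = A_2−P = (-2.5000, -0.5000) → ‖Δ‖ = √6.5000 = 2.5495
L_3: Δ = A_3−P = (-2.5000, -4.5000) → ‖Δ‖ = √26.5000 = 5.1478

(5.5227, 2.5495, 5.1478)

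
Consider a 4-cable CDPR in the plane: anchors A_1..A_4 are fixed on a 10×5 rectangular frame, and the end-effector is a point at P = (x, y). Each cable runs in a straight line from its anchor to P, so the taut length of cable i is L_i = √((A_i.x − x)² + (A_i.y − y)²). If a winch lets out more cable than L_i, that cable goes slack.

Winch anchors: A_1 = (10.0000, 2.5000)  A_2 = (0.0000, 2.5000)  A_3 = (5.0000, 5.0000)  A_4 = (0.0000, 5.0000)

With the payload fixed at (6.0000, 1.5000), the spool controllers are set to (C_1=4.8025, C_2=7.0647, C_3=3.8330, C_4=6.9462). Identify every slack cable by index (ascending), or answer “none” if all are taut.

cable 1: √((4.0000)²+(1.0000)²)=4.1231, C_1=4.8025: slack
cable 2: √((-6.0000)²+(1.0000)²)=6.0828, C_2=7.0647: slack
cable 3: √((-1.0000)²+(3.5000)²)=3.6401, C_3=3.8330: slack
cable 4: √((-6.0000)²+(3.5000)²)=6.9462, C_4=6.9462: taut

1, 2, 3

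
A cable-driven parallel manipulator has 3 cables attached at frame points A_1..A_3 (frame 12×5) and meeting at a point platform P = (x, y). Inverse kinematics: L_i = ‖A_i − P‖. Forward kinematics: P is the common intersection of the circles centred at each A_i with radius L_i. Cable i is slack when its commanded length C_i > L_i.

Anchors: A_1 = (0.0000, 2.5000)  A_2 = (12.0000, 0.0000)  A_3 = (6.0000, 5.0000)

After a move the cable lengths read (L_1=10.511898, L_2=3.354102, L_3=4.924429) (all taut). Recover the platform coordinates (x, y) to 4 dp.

(10.5000, 3.0000)

circle eqns → linear via eq_j − eq_1; set q_j = A_j·A_j − L_j²
q_1 = 0.0000+6.2500−110.5000 = -104.2500
-24.0000·x + 5.0000·y = q_1−q_2 = -237.0000
-12.0000·x − 5.0000·y = q_1−q_3 = -141.0000
solve first two rows → x=10.5000, y=3.0000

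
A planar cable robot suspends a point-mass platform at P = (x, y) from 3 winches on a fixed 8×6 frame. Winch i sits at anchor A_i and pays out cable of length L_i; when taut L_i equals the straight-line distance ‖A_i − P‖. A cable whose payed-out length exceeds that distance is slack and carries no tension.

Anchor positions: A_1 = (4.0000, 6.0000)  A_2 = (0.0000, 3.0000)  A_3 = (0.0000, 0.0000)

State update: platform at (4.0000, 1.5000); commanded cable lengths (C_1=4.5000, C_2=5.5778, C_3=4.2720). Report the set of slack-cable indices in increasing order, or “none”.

cable 1: L_1 = ‖A_1−P‖ = 4.5000;  C_1 = 4.5000 → taut
cable 2: L_2 = ‖A_2−P‖ = 4.2720;  C_2 = 5.5778 → slack
cable 3: L_3 = ‖A_3−P‖ = 4.2720;  C_3 = 4.2720 → taut

2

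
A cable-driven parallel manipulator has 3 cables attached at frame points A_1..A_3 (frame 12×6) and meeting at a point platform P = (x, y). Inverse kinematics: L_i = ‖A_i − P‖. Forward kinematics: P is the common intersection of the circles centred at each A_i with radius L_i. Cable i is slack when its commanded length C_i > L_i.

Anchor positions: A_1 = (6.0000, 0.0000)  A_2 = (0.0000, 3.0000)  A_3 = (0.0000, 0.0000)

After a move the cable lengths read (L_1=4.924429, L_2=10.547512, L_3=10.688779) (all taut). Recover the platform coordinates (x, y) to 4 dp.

(10.5000, 2.0000)

expand ‖A_i−P‖²=L_i² and subtract eq 1 (k_i ≔ ‖A_i‖²−L_i²)
k_1 = 36.0000+0.0000−24.2500 = 11.7500
eq1−eq2 → [12.0000  -6.0000]·P = 114.0000
eq1−eq3 → [12.0000  0.0000]·P = 126.0000
2×2 solve → P = (10.5000, 2.0000)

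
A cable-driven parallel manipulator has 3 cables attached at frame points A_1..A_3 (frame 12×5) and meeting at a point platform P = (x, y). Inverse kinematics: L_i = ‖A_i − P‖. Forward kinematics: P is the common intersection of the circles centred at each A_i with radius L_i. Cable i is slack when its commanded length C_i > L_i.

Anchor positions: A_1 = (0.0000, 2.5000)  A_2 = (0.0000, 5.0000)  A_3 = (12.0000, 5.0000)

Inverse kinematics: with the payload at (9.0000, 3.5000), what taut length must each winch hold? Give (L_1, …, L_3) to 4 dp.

cable 1: Δx=-9.0000, Δy=-1.0000; L_1 = √(Δx²+Δy²) = 9.0554
cable 2: Δx=-9.0000, Δy=1.5000; L_2 = √(Δx²+Δy²) = 9.1241
cable 3: Δx=3.0000, Δy=1.5000; L_3 = √(Δx²+Δy²) = 3.3541

(9.0554, 9.1241, 3.3541)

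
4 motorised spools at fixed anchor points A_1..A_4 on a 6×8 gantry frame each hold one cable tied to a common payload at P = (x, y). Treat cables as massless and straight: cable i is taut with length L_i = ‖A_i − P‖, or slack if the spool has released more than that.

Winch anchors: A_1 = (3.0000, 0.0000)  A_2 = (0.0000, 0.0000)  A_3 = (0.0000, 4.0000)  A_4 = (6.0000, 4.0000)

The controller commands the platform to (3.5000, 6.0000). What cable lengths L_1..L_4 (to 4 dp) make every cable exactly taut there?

L_1 = √((3.0000−3.5000)² + (0.0000−6.0000)²) = 6.0208
L_2 = √((0.0000−3.5000)² + (0.0000−6.0000)²) = 6.9462
L_3 = √((0.0000−3.5000)² + (4.0000−6.0000)²) = 4.0311
L_4 = √((6.0000−3.5000)² + (4.0000−6.0000)²) = 3.2016

(6.0208, 6.9462, 4.0311, 3.2016)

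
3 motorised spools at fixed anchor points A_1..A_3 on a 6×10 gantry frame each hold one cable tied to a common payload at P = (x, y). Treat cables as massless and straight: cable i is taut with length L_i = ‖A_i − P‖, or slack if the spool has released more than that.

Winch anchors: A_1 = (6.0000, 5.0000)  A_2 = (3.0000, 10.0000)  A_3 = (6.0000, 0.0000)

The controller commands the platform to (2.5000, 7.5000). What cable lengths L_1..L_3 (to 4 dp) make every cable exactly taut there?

cable 1: Δx=3.5000, Δy=-2.5000; L_1 = √(Δx²+Δy²) = 4.3012
cable 2: Δx=0.5000, Δy=2.5000; L_2 = √(Δx²+Δy²) = 2.5495
cable 3: Δx=3.5000, Δy=-7.5000; L_3 = √(Δx²+Δy²) = 8.2765

(4.3012, 2.5495, 8.2765)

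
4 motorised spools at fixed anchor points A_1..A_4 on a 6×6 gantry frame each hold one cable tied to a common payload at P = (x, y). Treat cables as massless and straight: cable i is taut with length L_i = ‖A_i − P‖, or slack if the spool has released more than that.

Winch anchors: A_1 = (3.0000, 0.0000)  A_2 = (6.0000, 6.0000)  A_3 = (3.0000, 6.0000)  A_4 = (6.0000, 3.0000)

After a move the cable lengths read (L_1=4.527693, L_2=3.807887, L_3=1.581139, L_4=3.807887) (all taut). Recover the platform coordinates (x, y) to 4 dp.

circle eqns → linear via eq_j − eq_1; set k_j = A_j·A_j − L_j²
k_1 = 9.0000+0.0000−20.5000 = -11.5000
-6.0000·x − 12.0000·y = k_1−k_2 = -69.0000
0.0000·x − 12.0000·y = k_1−k_3 = -54.0000
-6.0000·x − 6.0000·y = k_1−k_4 = -42.0000
solve first two rows → x=2.5000, y=4.5000
check cable 4: ‖A_4−P‖² = 14.5000 ≈ L_4² = 14.5000 ✓

(2.5000, 4.5000)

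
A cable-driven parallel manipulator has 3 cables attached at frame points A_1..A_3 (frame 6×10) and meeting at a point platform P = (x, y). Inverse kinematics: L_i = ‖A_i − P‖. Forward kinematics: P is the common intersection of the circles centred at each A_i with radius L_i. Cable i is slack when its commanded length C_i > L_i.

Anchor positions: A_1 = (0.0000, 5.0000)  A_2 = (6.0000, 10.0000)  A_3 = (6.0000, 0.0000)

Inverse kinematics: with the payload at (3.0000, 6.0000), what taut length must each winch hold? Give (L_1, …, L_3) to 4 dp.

cable 1: Δx=-3.0000, Δy=-1.0000; L_1 = √(Δx²+Δy²) = 3.1623
cable 2: Δx=3.0000, Δy=4.0000; L_2 = √(Δx²+Δy²) = 5.0000
cable 3: Δx=3.0000, Δy=-6.0000; L_3 = √(Δx²+Δy²) = 6.7082

(3.1623, 5.0000, 6.7082)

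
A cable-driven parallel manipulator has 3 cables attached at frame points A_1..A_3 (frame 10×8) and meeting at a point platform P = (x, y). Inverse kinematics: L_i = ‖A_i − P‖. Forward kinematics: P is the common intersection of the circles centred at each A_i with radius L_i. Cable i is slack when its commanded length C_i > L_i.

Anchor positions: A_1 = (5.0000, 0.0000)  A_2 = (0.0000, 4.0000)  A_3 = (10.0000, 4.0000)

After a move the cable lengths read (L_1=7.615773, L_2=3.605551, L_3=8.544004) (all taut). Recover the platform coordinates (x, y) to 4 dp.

expand ‖A_i−P‖²=L_i² and subtract eq 1 (q_i ≔ ‖A_i‖²−L_i²)
q_1 = 25.0000+0.0000−58.0000 = -33.0000
eq1−eq2 → [10.0000  -8.0000]·P = -36.0000
eq1−eq3 → [-10.0000  -8.0000]·P = -76.0000
2×2 solve → P = (2.0000, 7.0000)

(2.0000, 7.0000)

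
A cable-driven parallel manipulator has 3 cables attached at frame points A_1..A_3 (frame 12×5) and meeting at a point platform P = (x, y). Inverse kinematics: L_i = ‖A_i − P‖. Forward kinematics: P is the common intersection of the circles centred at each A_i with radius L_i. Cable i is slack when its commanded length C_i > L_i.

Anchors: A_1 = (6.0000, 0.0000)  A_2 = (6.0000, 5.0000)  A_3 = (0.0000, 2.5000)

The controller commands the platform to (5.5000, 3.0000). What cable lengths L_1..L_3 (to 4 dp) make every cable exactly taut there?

(3.0414, 2.0616, 5.5227)

cable 1: Δx=0.5000, Δy=-3.0000; L_1 = √(Δx²+Δy²) = 3.0414
cable 2: Δx=0.5000, Δy=2.0000; L_2 = √(Δx²+Δy²) = 2.0616
cable 3: Δx=-5.5000, Δy=-0.5000; L_3 = √(Δx²+Δy²) = 5.5227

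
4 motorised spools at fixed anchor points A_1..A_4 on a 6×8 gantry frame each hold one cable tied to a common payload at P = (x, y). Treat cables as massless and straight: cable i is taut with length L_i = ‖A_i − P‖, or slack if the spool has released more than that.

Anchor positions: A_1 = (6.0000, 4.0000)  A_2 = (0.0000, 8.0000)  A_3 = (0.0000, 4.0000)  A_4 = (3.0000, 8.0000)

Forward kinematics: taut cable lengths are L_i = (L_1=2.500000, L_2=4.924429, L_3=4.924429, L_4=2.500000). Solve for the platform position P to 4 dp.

expand ‖A_i−P‖²=L_i² and subtract eq 1 (c_i ≔ ‖A_i‖²−L_i²)
c_1 = 36.0000+16.0000−6.2500 = 45.7500
eq1−eq2 → [12.0000  -8.0000]·P = 6.0000
eq1−eq3 → [12.0000  0.0000]·P = 54.0000
eq1−eq4 → [6.0000  -8.0000]·P = -21.0000
2×2 solve → P = (4.5000, 6.0000)
check cable 4: ‖A_4−P‖² = 6.2500 ≈ L_4² = 6.2500 ✓

(4.5000, 6.0000)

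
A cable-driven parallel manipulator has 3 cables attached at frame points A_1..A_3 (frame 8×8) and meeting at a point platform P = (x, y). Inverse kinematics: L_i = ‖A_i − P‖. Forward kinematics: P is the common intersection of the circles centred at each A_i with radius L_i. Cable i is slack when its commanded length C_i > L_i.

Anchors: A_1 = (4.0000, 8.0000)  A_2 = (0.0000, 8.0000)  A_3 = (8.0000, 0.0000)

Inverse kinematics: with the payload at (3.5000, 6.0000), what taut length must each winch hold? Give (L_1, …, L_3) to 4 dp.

(2.0616, 4.0311, 7.5000)

L_1: Δ = A_1−P = (0.5000, 2.0000) → ‖Δ‖ = √4.2500 = 2.0616
L_2: Δ = A_2−P = (-3.5000, 2.0000) → ‖Δ‖ = √16.2500 = 4.0311
L_3: Δ = A_3−P = (4.5000, -6.0000) → ‖Δ‖ = √56.2500 = 7.5000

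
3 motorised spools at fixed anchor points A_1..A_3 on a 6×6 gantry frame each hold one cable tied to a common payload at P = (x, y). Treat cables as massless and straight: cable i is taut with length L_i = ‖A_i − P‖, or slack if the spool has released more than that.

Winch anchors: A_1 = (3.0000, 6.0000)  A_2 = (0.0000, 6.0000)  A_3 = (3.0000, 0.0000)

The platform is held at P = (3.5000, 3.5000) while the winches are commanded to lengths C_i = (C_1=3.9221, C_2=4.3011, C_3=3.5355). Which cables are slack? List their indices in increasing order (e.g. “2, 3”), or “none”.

1

cable 1: L_1 = ‖A_1−P‖ = 2.5495;  C_1 = 3.9221 → slack
cable 2: L_2 = ‖A_2−P‖ = 4.3012;  C_2 = 4.3011 → taut
cable 3: L_3 = ‖A_3−P‖ = 3.5355;  C_3 = 3.5355 → taut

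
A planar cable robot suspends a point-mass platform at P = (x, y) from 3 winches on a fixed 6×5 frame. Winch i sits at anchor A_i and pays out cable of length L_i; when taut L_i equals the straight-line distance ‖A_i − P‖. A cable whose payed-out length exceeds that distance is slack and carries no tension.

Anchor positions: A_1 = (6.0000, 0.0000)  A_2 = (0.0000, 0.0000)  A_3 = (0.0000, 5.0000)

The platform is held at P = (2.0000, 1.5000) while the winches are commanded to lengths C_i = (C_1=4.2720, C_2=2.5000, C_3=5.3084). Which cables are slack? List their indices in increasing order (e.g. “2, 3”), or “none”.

3

cable 1: √((4.0000)²+(-1.5000)²)=4.2720, C_1=4.2720: taut
cable 2: √((-2.0000)²+(-1.5000)²)=2.5000, C_2=2.5000: taut
cable 3: √((-2.0000)²+(3.5000)²)=4.0311, C_3=5.3084: slack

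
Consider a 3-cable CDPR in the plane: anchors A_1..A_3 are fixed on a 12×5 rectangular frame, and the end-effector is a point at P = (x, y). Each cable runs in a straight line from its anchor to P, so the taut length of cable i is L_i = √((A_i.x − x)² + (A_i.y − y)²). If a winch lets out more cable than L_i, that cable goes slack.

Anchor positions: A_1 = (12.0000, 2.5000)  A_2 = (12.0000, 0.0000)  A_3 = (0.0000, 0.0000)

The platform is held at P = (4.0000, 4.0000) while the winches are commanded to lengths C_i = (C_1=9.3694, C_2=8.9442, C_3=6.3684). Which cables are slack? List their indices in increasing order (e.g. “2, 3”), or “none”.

cable 1: √((8.0000)²+(-1.5000)²)=8.1394, C_1=9.3694: slack
cable 2: √((8.0000)²+(-4.0000)²)=8.9443, C_2=8.9442: taut
cable 3: √((-4.0000)²+(-4.0000)²)=5.6569, C_3=6.3684: slack

1, 3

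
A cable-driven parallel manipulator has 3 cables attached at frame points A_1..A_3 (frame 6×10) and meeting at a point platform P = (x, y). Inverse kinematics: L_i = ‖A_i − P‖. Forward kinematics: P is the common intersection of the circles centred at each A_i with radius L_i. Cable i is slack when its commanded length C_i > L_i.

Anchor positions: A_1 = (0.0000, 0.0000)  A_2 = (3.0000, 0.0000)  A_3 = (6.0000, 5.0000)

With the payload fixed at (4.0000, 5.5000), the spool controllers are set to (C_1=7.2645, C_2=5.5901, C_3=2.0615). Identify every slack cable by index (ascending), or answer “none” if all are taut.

i=1: geometric 6.8007 vs commanded 7.2645 ⇒ slack
i=2: geometric 5.5902 vs commanded 5.5901 ⇒ taut
i=3: geometric 2.0616 vs commanded 2.0615 ⇒ taut

1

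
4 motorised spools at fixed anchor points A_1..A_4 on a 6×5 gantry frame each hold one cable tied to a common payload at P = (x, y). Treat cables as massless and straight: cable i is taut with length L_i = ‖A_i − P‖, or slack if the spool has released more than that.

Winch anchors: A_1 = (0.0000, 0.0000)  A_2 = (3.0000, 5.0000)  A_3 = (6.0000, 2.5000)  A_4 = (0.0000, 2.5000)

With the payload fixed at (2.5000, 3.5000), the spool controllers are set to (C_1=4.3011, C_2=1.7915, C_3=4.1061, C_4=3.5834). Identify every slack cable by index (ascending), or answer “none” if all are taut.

i=1: geometric 4.3012 vs commanded 4.3011 ⇒ taut
i=2: geometric 1.5811 vs commanded 1.7915 ⇒ slack
i=3: geometric 3.6401 vs commanded 4.1061 ⇒ slack
i=4: geometric 2.6926 vs commanded 3.5834 ⇒ slack

2, 3, 4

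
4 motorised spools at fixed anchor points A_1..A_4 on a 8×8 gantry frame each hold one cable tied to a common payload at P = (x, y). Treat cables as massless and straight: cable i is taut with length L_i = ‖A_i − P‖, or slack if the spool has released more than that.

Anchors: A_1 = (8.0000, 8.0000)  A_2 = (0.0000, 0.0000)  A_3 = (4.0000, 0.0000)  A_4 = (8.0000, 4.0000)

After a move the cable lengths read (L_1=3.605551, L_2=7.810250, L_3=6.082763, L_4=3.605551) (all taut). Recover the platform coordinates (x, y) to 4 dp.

(5.0000, 6.0000)

expand ‖A_i−P‖²=L_i² and subtract eq 1 (q_i ≔ ‖A_i‖²−L_i²)
q_1 = 64.0000+64.0000−13.0000 = 115.0000
eq1−eq2 → [16.0000  16.0000]·P = 176.0000
eq1−eq3 → [8.0000  16.0000]·P = 136.0000
eq1−eq4 → [0.0000  8.0000]·P = 48.0000
2×2 solve → P = (5.0000, 6.0000)
check cable 4: ‖A_4−P‖² = 13.0000 ≈ L_4² = 13.0000 ✓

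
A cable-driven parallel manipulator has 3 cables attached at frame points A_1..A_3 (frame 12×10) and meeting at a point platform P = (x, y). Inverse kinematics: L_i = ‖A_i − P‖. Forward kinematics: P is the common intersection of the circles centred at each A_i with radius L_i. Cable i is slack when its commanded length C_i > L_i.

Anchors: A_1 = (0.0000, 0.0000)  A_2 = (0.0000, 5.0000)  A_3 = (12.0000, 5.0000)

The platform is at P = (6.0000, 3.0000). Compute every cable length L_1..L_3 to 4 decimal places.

cable 1: Δx=-6.0000, Δy=-3.0000; L_1 = √(Δx²+Δy²) = 6.7082
cable 2: Δx=-6.0000, Δy=2.0000; L_2 = √(Δx²+Δy²) = 6.3246
cable 3: Δx=6.0000, Δy=2.0000; L_3 = √(Δx²+Δy²) = 6.3246

(6.7082, 6.3246, 6.3246)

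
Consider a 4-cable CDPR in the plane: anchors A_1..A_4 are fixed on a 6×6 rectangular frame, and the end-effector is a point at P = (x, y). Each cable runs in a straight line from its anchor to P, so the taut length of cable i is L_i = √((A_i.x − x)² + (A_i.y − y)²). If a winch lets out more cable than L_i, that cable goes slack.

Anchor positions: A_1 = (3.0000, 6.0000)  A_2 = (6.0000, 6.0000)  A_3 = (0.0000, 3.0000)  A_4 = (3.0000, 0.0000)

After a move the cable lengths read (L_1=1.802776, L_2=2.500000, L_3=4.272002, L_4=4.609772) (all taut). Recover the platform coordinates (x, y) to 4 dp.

circle eqns → linear via eq_j − eq_1; set c_j = A_j·A_j − L_j²
c_1 = 9.0000+36.0000−3.2500 = 41.7500
-6.0000·x + 0.0000·y = c_1−c_2 = -24.0000
6.0000·x + 6.0000·y = c_1−c_3 = 51.0000
0.0000·x + 12.0000·y = c_1−c_4 = 54.0000
solve first two rows → x=4.0000, y=4.5000
check cable 4: ‖A_4−P‖² = 21.2500 ≈ L_4² = 21.2500 ✓

(4.0000, 4.5000)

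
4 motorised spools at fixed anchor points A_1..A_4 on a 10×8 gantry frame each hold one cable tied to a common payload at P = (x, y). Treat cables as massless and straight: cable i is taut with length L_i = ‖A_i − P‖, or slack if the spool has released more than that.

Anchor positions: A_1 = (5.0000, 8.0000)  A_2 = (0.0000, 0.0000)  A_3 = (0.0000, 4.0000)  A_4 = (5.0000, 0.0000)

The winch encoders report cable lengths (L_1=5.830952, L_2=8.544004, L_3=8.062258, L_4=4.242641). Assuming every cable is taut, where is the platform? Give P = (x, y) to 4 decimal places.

(8.0000, 3.0000)

expand ‖A_i−P‖²=L_i² and subtract eq 1 (q_i ≔ ‖A_i‖²−L_i²)
q_1 = 25.0000+64.0000−34.0000 = 55.0000
eq1−eq2 → [10.0000  16.0000]·P = 128.0000
eq1−eq3 → [10.0000  8.0000]·P = 104.0000
eq1−eq4 → [0.0000  16.0000]·P = 48.0000
2×2 solve → P = (8.0000, 3.0000)
check cable 4: ‖A_4−P‖² = 18.0000 ≈ L_4² = 18.0000 ✓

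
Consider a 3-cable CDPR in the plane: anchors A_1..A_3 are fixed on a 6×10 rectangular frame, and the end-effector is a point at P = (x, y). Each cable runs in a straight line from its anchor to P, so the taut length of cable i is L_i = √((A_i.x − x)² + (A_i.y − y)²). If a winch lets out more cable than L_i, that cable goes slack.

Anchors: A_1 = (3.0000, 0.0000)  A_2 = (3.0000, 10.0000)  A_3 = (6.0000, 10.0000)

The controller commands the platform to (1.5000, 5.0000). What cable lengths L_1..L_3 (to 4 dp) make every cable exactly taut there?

L_1: Δ = A_1−P = (1.5000, -5.0000) → ‖Δ‖ = √27.2500 = 5.2202
L_2: Δ = A_2−P = (1.5000, 5.0000) → ‖Δ‖ = √27.2500 = 5.2202
L_3: Δ = A_3−P = (4.5000, 5.0000) → ‖Δ‖ = √45.2500 = 6.7268

(5.2202, 5.2202, 6.7268)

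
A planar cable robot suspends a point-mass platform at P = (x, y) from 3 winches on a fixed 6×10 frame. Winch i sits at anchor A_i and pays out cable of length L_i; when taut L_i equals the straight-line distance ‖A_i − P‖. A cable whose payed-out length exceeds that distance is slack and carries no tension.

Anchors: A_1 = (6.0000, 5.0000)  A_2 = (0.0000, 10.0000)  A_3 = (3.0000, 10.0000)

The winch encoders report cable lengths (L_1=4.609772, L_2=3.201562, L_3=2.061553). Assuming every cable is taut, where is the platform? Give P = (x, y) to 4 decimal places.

expand ‖A_i−P‖²=L_i² and subtract eq 1 (k_i ≔ ‖A_i‖²−L_i²)
k_1 = 36.0000+25.0000−21.2500 = 39.7500
eq1−eq2 → [12.0000  -10.0000]·P = -50.0000
eq1−eq3 → [6.0000  -10.0000]·P = -65.0000
2×2 solve → P = (2.5000, 8.0000)

(2.5000, 8.0000)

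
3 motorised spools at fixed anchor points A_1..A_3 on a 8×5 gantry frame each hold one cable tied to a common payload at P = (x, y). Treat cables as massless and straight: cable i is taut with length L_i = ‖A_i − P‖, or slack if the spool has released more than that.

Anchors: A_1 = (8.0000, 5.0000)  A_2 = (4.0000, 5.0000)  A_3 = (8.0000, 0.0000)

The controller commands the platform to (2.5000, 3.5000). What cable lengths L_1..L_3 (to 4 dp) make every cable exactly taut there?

(5.7009, 2.1213, 6.5192)

L_1 = √((8.0000−2.5000)² + (5.0000−3.5000)²) = 5.7009
L_2 = √((4.0000−2.5000)² + (5.0000−3.5000)²) = 2.1213
L_3 = √((8.0000−2.5000)² + (0.0000−3.5000)²) = 6.5192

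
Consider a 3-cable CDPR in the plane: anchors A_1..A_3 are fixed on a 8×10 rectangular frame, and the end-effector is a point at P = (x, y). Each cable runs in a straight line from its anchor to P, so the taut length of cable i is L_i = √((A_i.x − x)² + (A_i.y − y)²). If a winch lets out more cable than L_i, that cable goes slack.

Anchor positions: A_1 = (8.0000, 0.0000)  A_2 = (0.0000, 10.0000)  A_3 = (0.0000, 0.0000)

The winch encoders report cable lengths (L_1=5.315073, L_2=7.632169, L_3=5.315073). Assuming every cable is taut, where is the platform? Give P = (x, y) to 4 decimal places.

circle eqns → linear via eq_j − eq_1; set c_j = A_j·A_j − L_j²
c_1 = 64.0000+0.0000−28.2500 = 35.7500
16.0000·x − 20.0000·y = c_1−c_2 = -6.0000
16.0000·x + 0.0000·y = c_1−c_3 = 64.0000
solve first two rows → x=4.0000, y=3.5000

(4.0000, 3.5000)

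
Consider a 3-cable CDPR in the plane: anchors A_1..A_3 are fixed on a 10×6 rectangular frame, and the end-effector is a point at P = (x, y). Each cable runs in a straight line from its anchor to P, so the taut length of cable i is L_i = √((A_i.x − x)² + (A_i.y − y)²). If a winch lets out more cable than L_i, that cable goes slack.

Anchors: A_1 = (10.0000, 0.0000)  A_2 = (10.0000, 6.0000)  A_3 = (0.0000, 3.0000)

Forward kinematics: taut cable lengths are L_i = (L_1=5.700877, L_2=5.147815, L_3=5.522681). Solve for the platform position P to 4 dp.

(5.5000, 3.5000)

circle eqns → linear via eq_j − eq_1; set q_j = A_j·A_j − L_j²
q_1 = 100.0000+0.0000−32.5000 = 67.5000
0.0000·x − 12.0000·y = q_1−q_2 = -42.0000
20.0000·x − 6.0000·y = q_1−q_3 = 89.0000
solve first two rows → x=5.5000, y=3.5000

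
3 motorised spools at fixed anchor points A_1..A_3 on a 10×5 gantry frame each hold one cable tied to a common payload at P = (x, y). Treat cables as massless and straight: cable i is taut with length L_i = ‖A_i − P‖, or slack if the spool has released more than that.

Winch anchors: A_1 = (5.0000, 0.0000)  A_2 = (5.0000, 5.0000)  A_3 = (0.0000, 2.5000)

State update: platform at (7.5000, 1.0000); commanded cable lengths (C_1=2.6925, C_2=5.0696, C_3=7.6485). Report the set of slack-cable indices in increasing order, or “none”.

2

i=1: geometric 2.6926 vs commanded 2.6925 ⇒ taut
i=2: geometric 4.7170 vs commanded 5.0696 ⇒ slack
i=3: geometric 7.6485 vs commanded 7.6485 ⇒ taut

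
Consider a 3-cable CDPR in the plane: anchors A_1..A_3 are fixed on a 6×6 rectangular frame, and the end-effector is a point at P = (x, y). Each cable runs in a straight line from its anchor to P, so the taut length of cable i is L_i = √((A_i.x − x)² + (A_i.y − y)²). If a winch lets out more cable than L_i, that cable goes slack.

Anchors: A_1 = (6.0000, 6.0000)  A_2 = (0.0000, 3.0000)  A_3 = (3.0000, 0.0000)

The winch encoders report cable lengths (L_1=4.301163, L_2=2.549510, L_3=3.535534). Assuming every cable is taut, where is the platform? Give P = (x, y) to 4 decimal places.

circle eqns → linear via eq_j − eq_1; set q_j = A_j·A_j − L_j²
q_1 = 36.0000+36.0000−18.5000 = 53.5000
12.0000·x + 6.0000·y = q_1−q_2 = 51.0000
6.0000·x + 12.0000·y = q_1−q_3 = 57.0000
solve first two rows → x=2.5000, y=3.5000

(2.5000, 3.5000)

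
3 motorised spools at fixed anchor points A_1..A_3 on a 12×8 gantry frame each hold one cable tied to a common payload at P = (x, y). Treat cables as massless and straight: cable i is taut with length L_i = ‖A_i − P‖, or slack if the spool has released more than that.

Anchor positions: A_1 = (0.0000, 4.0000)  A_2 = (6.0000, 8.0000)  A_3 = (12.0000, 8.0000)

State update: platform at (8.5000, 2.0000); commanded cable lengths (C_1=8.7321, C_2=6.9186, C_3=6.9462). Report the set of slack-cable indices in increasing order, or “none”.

cable 1: L_1 = ‖A_1−P‖ = 8.7321;  C_1 = 8.7321 → taut
cable 2: L_2 = ‖A_2−P‖ = 6.5000;  C_2 = 6.9186 → slack
cable 3: L_3 = ‖A_3−P‖ = 6.9462;  C_3 = 6.9462 → taut

2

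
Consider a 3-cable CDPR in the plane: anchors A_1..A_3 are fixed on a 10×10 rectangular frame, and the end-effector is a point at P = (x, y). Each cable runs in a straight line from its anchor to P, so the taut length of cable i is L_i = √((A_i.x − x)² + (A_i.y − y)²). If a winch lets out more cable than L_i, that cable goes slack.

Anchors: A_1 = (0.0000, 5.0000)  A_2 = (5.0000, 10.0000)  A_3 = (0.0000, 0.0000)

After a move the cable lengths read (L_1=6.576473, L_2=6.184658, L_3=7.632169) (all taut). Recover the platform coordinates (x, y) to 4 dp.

(6.5000, 4.0000)

each cable: (A_i−P)·(A_i−P) = L_i²; let q_i = ‖A_i‖²−L_i²
q_1 = 0.0000+25.0000−43.2500 = -18.2500
row 1: -10.0000x − 10.0000y = -105.0000  (q_2=86.7500)
row 2: 0.0000x + 10.0000y = 40.0000  (q_3=-58.2500)
Cramer on rows 1–2 → x = 6.5000, y = 4.0000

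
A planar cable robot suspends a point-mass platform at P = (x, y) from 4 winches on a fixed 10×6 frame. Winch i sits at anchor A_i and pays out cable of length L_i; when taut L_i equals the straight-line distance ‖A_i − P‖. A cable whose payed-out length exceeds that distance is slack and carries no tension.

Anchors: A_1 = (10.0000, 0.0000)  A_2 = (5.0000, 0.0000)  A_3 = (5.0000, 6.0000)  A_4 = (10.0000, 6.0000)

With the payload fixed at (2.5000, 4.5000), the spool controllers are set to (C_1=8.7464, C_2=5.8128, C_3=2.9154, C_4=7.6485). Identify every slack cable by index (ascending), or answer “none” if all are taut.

2

cable 1: √((7.5000)²+(-4.5000)²)=8.7464, C_1=8.7464: taut
cable 2: √((2.5000)²+(-4.5000)²)=5.1478, C_2=5.8128: slack
cable 3: √((2.5000)²+(1.5000)²)=2.9155, C_3=2.9154: taut
cable 4: √((7.5000)²+(1.5000)²)=7.6485, C_4=7.6485: taut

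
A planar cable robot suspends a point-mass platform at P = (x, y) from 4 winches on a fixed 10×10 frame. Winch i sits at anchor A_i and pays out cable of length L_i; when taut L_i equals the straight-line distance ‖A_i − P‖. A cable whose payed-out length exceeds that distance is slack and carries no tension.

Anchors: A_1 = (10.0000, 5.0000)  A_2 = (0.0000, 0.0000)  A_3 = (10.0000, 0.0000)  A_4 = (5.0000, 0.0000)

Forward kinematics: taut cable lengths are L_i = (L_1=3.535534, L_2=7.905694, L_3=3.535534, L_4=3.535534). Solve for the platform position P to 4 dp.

(7.5000, 2.5000)

circle eqns → linear via eq_j − eq_1; set k_j = A_j·A_j − L_j²
k_1 = 100.0000+25.0000−12.5000 = 112.5000
20.0000·x + 10.0000·y = k_1−k_2 = 175.0000
0.0000·x + 10.0000·y = k_1−k_3 = 25.0000
10.0000·x + 10.0000·y = k_1−k_4 = 100.0000
solve first two rows → x=7.5000, y=2.5000
check cable 4: ‖A_4−P‖² = 12.5000 ≈ L_4² = 12.5000 ✓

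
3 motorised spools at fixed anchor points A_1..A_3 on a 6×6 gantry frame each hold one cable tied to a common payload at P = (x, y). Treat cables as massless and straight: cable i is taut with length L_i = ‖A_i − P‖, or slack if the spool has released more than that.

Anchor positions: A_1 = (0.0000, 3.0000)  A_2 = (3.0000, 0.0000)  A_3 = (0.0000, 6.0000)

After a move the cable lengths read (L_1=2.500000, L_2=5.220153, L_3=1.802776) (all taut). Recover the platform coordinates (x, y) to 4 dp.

expand ‖A_i−P‖²=L_i² and subtract eq 1 (k_i ≔ ‖A_i‖²−L_i²)
k_1 = 0.0000+9.0000−6.2500 = 2.7500
eq1−eq2 → [-6.0000  6.0000]·P = 21.0000
eq1−eq3 → [0.0000  -6.0000]·P = -30.0000
2×2 solve → P = (1.5000, 5.0000)

(1.5000, 5.0000)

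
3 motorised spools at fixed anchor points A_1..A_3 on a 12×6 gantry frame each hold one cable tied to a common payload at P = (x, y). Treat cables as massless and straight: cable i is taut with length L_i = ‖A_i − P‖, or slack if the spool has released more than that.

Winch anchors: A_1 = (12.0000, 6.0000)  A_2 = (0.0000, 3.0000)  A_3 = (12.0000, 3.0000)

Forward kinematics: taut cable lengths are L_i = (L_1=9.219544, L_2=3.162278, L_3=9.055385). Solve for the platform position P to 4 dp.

each cable: (A_i−P)·(A_i−P) = L_i²; let k_i = ‖A_i‖²−L_i²
k_1 = 144.0000+36.0000−85.0000 = 95.0000
row 1: 24.0000x + 6.0000y = 96.0000  (k_2=-1.0000)
row 2: 0.0000x + 6.0000y = 24.0000  (k_3=71.0000)
Cramer on rows 1–2 → x = 3.0000, y = 4.0000

(3.0000, 4.0000)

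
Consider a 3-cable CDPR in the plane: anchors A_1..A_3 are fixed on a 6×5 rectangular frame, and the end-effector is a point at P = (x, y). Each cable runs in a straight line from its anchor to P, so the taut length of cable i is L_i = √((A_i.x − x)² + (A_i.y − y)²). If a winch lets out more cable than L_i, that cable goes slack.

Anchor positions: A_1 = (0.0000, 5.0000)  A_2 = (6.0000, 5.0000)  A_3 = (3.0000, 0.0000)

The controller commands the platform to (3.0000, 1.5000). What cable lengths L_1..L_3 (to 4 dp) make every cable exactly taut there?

(4.6098, 4.6098, 1.5000)

L_1 = √((0.0000−3.0000)² + (5.0000−1.5000)²) = 4.6098
L_2 = √((6.0000−3.0000)² + (5.0000−1.5000)²) = 4.6098
L_3 = √((3.0000−3.0000)² + (0.0000−1.5000)²) = 1.5000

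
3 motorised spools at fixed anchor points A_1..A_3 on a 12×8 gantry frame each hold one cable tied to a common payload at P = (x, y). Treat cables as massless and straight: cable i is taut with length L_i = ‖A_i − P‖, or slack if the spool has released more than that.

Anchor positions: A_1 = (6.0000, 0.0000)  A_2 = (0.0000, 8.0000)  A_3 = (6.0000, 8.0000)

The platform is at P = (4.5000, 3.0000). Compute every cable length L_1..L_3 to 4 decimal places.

L_1: Δ = A_1−P = (1.5000, -3.0000) → ‖Δ‖ = √11.2500 = 3.3541
L_2: Δ = A_2−P = (-4.5000, 5.0000) → ‖Δ‖ = √45.2500 = 6.7268
L_3: Δ = A_3−P = (1.5000, 5.0000) → ‖Δ‖ = √27.2500 = 5.2202

(3.3541, 6.7268, 5.2202)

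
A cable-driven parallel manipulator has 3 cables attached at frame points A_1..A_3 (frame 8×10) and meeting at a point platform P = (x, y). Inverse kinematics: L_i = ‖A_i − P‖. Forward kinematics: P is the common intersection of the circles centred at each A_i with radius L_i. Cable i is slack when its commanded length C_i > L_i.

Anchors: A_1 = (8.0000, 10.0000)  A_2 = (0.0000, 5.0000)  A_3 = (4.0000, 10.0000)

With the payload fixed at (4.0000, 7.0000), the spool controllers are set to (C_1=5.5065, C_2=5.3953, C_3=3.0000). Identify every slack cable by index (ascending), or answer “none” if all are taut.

1, 2

cable 1: √((4.0000)²+(3.0000)²)=5.0000, C_1=5.5065: slack
cable 2: √((-4.0000)²+(-2.0000)²)=4.4721, C_2=5.3953: slack
cable 3: √((0.0000)²+(3.0000)²)=3.0000, C_3=3.0000: taut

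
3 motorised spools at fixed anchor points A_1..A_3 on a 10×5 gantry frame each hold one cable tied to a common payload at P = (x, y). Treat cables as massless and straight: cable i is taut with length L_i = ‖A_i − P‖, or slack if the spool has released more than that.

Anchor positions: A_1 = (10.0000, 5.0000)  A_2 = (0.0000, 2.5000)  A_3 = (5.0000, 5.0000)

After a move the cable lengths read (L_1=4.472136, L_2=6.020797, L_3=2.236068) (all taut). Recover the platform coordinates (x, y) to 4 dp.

circle eqns → linear via eq_j − eq_1; set c_j = A_j·A_j − L_j²
c_1 = 100.0000+25.0000−20.0000 = 105.0000
20.0000·x + 5.0000·y = c_1−c_2 = 135.0000
10.0000·x + 0.0000·y = c_1−c_3 = 60.0000
solve first two rows → x=6.0000, y=3.0000

(6.0000, 3.0000)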